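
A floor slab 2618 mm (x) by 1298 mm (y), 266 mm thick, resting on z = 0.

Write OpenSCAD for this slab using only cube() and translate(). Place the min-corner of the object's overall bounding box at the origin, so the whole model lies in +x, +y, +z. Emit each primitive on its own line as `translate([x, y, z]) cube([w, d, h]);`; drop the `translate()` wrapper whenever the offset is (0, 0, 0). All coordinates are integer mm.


cube([2618, 1298, 266]);


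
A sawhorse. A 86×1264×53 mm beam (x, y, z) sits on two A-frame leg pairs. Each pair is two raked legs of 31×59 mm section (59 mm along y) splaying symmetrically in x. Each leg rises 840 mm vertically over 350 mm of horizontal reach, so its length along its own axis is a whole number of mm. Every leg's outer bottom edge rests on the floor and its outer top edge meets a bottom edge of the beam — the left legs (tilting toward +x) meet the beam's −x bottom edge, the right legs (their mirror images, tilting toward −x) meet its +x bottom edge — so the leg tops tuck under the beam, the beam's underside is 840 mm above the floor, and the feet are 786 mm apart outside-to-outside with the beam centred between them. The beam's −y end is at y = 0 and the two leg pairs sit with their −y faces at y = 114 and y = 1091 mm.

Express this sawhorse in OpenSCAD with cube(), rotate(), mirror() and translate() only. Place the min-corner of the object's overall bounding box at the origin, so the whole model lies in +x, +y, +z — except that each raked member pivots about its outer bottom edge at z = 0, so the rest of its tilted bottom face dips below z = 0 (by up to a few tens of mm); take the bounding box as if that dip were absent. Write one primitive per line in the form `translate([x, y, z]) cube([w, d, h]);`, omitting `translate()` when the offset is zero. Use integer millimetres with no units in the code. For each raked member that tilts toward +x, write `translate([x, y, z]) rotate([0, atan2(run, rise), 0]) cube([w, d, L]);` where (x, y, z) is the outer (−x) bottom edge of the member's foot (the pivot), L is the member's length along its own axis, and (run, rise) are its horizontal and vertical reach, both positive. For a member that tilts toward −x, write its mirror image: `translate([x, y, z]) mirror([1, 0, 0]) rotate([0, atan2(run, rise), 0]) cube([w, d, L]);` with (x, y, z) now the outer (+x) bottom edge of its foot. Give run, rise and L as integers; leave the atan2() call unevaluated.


translate([350, 0, 840]) cube([86, 1264, 53]);
translate([0, 114, 0]) rotate([0, atan2(350, 840), 0]) cube([31, 59, 910]);
translate([786, 114, 0]) mirror([1, 0, 0]) rotate([0, atan2(350, 840), 0]) cube([31, 59, 910]);
translate([0, 1091, 0]) rotate([0, atan2(350, 840), 0]) cube([31, 59, 910]);
translate([786, 1091, 0]) mirror([1, 0, 0]) rotate([0, atan2(350, 840), 0]) cube([31, 59, 910]);


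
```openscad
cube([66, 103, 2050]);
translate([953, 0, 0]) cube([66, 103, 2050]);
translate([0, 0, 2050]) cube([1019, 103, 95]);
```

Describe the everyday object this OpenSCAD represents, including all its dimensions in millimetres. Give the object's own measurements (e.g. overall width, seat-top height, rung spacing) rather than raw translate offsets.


A door frame. The clear opening is 887 mm wide and 2050 mm high. Two 66 mm wide jambs, 103 mm deep, stand either side of the opening from the floor to the top of the opening. A 95 mm thick head sits across the top of both jambs, spanning the full outside width of the frame.


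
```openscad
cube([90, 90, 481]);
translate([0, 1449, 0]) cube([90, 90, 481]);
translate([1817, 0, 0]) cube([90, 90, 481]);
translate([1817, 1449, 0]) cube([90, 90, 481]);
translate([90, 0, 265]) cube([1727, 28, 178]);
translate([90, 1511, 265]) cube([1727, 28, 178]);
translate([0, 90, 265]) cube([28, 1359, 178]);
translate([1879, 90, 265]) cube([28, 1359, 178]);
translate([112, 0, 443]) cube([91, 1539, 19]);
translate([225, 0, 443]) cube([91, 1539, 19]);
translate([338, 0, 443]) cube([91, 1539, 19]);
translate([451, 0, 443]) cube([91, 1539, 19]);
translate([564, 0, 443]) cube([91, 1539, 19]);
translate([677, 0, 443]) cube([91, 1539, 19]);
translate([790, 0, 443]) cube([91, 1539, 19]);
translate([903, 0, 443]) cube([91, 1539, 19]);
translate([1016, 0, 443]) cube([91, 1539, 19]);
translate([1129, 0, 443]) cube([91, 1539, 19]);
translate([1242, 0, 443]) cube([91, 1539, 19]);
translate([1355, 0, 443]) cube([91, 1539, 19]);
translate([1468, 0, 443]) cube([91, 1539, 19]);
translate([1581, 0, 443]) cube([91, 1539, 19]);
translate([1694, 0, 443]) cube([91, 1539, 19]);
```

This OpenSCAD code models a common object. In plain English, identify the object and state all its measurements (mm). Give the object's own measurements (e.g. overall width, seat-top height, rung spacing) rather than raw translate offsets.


A bed frame 1907 mm long (x) by 1539 mm wide (y). Four 90×90 mm corner posts, 481 mm tall, at the corners of the footprint. Four rails of 28 mm thickness and 178 mm height run between adjacent posts with their undersides at z = 265 mm, their outer faces flush with the outside of the frame (the two x-running rails run between the posts' inner faces; the two y-running rails run between the posts' inner faces). 15 slats, each 91 mm wide (x) and 19 mm thick, lie across the top of the two x-running rails, running the full 1539 mm width of the frame in y; along x they sit between the end posts with a 22 mm gap after the −x posts and between neighbouring slats, leaving 32 mm before the +x posts.


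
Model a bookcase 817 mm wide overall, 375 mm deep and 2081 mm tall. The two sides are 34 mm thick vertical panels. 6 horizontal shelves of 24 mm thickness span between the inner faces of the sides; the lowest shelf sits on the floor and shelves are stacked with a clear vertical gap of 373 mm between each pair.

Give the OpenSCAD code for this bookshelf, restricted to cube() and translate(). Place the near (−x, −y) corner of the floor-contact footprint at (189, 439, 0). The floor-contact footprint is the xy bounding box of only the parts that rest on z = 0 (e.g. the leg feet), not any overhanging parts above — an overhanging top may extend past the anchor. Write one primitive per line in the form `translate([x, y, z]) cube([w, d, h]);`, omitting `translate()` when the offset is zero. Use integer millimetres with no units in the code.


translate([189, 439, 0]) cube([34, 375, 2081]);
translate([972, 439, 0]) cube([34, 375, 2081]);
translate([223, 439, 0]) cube([749, 375, 24]);
translate([223, 439, 397]) cube([749, 375, 24]);
translate([223, 439, 794]) cube([749, 375, 24]);
translate([223, 439, 1191]) cube([749, 375, 24]);
translate([223, 439, 1588]) cube([749, 375, 24]);
translate([223, 439, 1985]) cube([749, 375, 24]);


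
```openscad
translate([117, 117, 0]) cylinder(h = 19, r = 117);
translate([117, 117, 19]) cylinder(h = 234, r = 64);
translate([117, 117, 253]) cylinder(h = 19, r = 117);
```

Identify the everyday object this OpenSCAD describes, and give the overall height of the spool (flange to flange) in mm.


A spool. The overall height is 272 mm.

Three coaxial cylinders, large–small–large — a spool. Two 19 mm flanges and a 234 mm core give 19 + 234 + 19 = 272 mm.


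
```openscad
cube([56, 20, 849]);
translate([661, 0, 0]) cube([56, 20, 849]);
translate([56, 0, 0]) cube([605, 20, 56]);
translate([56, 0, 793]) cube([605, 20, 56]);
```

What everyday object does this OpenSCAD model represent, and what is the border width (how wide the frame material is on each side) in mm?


A picture frame. The border width is 56 mm.

Four thin pieces enclosing a rectangular opening — a picture frame. The two full-height stiles are 849 mm tall; the top rail sits at z = 793 and is 56 mm tall, so the border above the opening is 849 − 793 = 56 mm, matching the stile x-width.


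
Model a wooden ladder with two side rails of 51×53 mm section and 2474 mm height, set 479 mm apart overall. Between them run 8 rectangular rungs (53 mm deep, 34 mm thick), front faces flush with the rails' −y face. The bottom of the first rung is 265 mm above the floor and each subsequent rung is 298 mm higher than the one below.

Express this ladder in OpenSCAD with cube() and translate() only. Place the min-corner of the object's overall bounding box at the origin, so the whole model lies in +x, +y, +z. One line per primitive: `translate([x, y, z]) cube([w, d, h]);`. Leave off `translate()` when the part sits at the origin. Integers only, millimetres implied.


cube([51, 53, 2474]);
translate([428, 0, 0]) cube([51, 53, 2474]);
translate([51, 0, 265]) cube([377, 53, 34]);
translate([51, 0, 563]) cube([377, 53, 34]);
translate([51, 0, 861]) cube([377, 53, 34]);
translate([51, 0, 1159]) cube([377, 53, 34]);
translate([51, 0, 1457]) cube([377, 53, 34]);
translate([51, 0, 1755]) cube([377, 53, 34]);
translate([51, 0, 2053]) cube([377, 53, 34]);
translate([51, 0, 2351]) cube([377, 53, 34]);


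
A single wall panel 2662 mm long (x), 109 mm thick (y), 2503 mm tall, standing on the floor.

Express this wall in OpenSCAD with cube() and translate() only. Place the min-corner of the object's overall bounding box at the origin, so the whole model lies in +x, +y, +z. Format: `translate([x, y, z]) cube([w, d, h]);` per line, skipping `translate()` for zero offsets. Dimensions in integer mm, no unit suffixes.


cube([2662, 109, 2503]);


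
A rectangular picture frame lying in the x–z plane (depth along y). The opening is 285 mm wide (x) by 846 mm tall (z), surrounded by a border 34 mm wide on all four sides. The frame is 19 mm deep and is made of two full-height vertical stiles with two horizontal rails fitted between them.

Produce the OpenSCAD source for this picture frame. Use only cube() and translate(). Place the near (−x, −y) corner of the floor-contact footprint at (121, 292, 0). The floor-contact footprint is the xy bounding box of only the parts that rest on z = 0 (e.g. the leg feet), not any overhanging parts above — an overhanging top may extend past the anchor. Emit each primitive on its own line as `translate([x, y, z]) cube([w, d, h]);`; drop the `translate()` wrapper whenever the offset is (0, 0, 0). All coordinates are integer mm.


translate([121, 292, 0]) cube([34, 19, 914]);
translate([440, 292, 0]) cube([34, 19, 914]);
translate([155, 292, 0]) cube([285, 19, 34]);
translate([155, 292, 880]) cube([285, 19, 34]);


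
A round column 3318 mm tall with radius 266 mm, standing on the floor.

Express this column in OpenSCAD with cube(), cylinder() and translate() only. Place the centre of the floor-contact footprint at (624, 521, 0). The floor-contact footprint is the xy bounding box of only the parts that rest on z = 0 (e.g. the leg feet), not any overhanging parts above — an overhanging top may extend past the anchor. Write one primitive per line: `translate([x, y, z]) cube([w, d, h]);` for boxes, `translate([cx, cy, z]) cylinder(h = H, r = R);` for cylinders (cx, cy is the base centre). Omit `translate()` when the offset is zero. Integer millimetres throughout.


translate([624, 521, 0]) cylinder(h = 3318, r = 266);


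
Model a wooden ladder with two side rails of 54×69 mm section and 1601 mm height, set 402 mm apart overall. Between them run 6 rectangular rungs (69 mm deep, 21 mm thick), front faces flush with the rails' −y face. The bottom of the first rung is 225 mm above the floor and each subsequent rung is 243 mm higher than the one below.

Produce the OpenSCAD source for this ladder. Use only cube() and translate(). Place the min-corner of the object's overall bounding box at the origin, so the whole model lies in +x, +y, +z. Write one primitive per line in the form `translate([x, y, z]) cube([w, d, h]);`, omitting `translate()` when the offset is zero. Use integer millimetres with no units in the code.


cube([54, 69, 1601]);
translate([348, 0, 0]) cube([54, 69, 1601]);
translate([54, 0, 225]) cube([294, 69, 21]);
translate([54, 0, 468]) cube([294, 69, 21]);
translate([54, 0, 711]) cube([294, 69, 21]);
translate([54, 0, 954]) cube([294, 69, 21]);
translate([54, 0, 1197]) cube([294, 69, 21]);
translate([54, 0, 1440]) cube([294, 69, 21]);


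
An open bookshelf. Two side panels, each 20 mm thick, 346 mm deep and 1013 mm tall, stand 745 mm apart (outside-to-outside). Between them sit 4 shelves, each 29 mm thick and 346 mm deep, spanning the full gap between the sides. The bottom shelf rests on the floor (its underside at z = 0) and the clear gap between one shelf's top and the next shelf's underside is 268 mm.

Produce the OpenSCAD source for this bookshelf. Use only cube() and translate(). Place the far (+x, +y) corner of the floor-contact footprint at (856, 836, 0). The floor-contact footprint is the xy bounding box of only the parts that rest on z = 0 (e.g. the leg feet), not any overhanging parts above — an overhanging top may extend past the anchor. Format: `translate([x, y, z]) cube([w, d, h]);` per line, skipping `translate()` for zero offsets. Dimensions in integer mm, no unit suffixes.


translate([111, 490, 0]) cube([20, 346, 1013]);
translate([836, 490, 0]) cube([20, 346, 1013]);
translate([131, 490, 0]) cube([705, 346, 29]);
translate([131, 490, 297]) cube([705, 346, 29]);
translate([131, 490, 594]) cube([705, 346, 29]);
translate([131, 490, 891]) cube([705, 346, 29]);


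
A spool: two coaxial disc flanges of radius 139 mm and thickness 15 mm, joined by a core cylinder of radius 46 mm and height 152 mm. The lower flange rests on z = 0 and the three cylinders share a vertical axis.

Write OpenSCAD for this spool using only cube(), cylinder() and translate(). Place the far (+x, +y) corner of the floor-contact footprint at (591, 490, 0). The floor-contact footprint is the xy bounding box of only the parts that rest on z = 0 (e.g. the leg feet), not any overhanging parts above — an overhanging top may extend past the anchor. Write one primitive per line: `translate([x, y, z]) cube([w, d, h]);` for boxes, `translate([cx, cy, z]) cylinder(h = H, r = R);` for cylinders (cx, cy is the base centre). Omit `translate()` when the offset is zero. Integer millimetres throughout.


translate([452, 351, 0]) cylinder(h = 15, r = 139);
translate([452, 351, 15]) cylinder(h = 152, r = 46);
translate([452, 351, 167]) cylinder(h = 15, r = 139);


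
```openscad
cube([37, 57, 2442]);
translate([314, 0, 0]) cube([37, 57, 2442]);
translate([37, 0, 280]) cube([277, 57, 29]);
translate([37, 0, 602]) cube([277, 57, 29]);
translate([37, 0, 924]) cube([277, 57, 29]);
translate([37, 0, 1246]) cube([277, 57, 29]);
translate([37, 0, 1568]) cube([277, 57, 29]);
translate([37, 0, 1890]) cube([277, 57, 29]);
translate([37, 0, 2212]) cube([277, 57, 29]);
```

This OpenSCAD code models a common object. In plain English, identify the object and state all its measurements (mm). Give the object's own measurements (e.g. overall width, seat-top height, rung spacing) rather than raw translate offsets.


A straight ladder. Two 37×57 mm vertical rails, 2442 mm tall, stand 351 mm apart (outside-to-outside) with their front faces coplanar on the −y side. 7 rungs, each 57 mm deep and 29 mm tall, span between the inner faces of the rails, front faces flush with the rails. The lowest rung's underside is at z = 280 mm and rungs are spaced 322 mm apart (underside to underside).


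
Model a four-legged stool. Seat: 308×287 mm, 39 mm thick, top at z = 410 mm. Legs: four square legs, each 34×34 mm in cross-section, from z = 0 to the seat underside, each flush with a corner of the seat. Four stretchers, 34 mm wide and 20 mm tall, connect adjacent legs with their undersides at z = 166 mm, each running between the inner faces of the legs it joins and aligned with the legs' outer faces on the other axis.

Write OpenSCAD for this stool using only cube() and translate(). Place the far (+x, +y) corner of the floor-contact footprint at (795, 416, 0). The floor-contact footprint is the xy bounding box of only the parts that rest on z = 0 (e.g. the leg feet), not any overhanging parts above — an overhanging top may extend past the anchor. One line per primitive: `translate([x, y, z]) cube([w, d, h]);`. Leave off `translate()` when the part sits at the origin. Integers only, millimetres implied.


translate([487, 129, 371]) cube([308, 287, 39]);
translate([487, 129, 0]) cube([34, 34, 371]);
translate([761, 129, 0]) cube([34, 34, 371]);
translate([487, 382, 0]) cube([34, 34, 371]);
translate([761, 382, 0]) cube([34, 34, 371]);
translate([521, 129, 166]) cube([240, 34, 20]);
translate([521, 382, 166]) cube([240, 34, 20]);
translate([487, 163, 166]) cube([34, 219, 20]);
translate([761, 163, 166]) cube([34, 219, 20]);


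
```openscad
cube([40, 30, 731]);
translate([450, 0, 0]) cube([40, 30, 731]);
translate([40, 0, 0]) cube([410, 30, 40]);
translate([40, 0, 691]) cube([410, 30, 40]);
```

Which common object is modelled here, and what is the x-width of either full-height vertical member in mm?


A picture frame. The border width is 40 mm.

Four thin pieces enclosing a rectangular opening — a picture frame. The two full-height stiles are 731 mm tall; the top rail sits at z = 691 and is 40 mm tall, so the border above the opening is 731 − 691 = 40 mm, matching the stile x-width.


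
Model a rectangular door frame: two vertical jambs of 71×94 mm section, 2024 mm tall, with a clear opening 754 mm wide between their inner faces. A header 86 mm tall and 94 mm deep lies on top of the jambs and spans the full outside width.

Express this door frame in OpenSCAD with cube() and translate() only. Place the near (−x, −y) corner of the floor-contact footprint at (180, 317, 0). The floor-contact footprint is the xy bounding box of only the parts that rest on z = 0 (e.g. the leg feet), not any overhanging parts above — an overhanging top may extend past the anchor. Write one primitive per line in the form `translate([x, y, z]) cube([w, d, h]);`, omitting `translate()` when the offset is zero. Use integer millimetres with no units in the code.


translate([180, 317, 0]) cube([71, 94, 2024]);
translate([1005, 317, 0]) cube([71, 94, 2024]);
translate([180, 317, 2024]) cube([896, 94, 86]);


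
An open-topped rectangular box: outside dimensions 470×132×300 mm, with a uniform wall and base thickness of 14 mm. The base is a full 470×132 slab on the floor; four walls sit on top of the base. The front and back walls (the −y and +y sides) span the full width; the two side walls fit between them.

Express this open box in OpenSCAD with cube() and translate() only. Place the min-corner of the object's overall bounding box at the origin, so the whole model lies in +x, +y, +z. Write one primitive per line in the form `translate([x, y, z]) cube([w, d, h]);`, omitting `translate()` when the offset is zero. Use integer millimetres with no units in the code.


cube([470, 132, 14]);
translate([0, 0, 14]) cube([470, 14, 286]);
translate([0, 118, 14]) cube([470, 14, 286]);
translate([0, 14, 14]) cube([14, 104, 286]);
translate([456, 14, 14]) cube([14, 104, 286]);


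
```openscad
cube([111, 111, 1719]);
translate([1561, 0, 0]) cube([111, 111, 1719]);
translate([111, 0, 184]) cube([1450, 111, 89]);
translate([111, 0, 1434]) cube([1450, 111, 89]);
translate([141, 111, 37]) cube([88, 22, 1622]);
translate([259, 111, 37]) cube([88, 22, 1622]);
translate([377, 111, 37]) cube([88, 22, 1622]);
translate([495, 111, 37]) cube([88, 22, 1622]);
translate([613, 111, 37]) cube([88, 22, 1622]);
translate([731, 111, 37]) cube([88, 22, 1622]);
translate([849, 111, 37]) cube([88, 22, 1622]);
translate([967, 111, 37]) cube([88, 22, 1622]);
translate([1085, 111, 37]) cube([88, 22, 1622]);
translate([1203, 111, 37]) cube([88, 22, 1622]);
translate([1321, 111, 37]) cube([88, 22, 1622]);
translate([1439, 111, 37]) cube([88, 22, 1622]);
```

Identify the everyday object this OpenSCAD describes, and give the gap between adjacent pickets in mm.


A fence section. The picket gap is 30 mm.

Two posts, two rails, 12 pickets — a fence section. Span 1450 mm holds 12 pickets of 88 mm with 13 equal gaps: ⌊(1450 − 12·88) / 13⌋ = 30 mm.


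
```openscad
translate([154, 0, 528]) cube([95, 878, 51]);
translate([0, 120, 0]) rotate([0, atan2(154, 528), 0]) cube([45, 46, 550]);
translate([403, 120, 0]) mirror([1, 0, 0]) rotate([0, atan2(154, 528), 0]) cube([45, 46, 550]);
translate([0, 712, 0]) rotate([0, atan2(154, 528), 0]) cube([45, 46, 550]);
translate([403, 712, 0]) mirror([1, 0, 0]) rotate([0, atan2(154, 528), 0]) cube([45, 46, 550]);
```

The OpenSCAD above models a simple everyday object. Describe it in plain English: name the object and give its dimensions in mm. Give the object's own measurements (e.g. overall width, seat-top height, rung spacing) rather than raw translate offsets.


A sawhorse. A 95×878×51 mm beam (x, y, z) sits on two A-frame leg pairs. Each pair is two raked legs of 45×46 mm section (46 mm along y) splaying symmetrically in x. Each leg rises 528 mm vertically over 154 mm of horizontal reach and is 550 mm long along its own axis. Every leg's outer bottom edge rests on the floor and its outer top edge meets a bottom edge of the beam — the left legs (tilting toward +x) meet the beam's −x bottom edge, the right legs (their mirror images, tilting toward −x) meet its +x bottom edge — so the leg tops tuck under the beam, the beam's underside is 528 mm above the floor, and the feet are 403 mm apart outside-to-outside with the beam centred between them. The two leg pairs are set in 120 mm from either end of the beam.


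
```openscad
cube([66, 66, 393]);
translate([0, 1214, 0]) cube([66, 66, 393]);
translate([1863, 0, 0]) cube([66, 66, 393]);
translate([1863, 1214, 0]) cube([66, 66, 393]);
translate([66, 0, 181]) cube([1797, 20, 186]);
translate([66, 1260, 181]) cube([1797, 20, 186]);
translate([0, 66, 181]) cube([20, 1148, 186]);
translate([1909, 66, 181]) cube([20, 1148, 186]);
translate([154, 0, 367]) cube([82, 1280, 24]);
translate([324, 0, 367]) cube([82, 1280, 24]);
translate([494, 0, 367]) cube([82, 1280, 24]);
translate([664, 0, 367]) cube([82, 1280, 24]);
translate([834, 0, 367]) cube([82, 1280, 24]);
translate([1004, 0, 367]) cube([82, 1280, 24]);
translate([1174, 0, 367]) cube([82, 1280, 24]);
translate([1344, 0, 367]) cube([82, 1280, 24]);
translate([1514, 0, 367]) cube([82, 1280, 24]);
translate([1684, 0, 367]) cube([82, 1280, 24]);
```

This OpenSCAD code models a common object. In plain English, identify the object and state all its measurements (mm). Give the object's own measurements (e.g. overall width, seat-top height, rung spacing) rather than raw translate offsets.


A bed frame 1929 mm long (x) by 1280 mm wide (y). Four 66×66 mm corner posts, 393 mm tall, at the corners of the footprint. Four rails of 20 mm thickness and 186 mm height run between adjacent posts with their undersides at z = 181 mm, their outer faces flush with the outside of the frame (the two x-running rails run between the posts' inner faces; the two y-running rails run between the posts' inner faces). 10 slats, each 82 mm wide (x) and 24 mm thick, lie across the top of the two x-running rails, running the full 1280 mm width of the frame in y; along x they sit between the end posts with a 88 mm gap after the −x posts and between neighbouring slats, leaving 97 mm before the +x posts.


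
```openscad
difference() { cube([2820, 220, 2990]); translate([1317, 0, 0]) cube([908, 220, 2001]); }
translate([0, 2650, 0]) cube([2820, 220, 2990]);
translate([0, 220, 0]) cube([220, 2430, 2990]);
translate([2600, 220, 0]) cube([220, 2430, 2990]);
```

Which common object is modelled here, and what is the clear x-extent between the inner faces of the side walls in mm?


A single room. The interior width is 2380 mm.

Four walls enclosing a rectangle with a door in the front wall — a room. Outside width 2820 minus two 220 mm walls gives 2380 mm.


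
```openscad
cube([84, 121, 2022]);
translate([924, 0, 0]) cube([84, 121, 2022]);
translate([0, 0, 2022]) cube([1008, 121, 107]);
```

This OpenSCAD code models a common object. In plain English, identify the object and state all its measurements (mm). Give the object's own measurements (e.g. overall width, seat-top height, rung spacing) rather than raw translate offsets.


A door frame. The clear opening is 840 mm wide and 2022 mm high. Two 84 mm wide jambs, 121 mm deep, stand either side of the opening from the floor to the top of the opening. A 107 mm thick head sits across the top of both jambs, spanning the full outside width of the frame.


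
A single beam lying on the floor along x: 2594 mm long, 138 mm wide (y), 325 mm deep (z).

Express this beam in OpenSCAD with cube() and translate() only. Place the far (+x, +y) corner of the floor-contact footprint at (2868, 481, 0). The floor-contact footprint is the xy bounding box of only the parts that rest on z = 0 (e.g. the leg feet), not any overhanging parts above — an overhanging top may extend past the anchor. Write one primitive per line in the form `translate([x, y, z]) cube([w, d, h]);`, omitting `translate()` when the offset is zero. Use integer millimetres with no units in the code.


translate([274, 343, 0]) cube([2594, 138, 325]);


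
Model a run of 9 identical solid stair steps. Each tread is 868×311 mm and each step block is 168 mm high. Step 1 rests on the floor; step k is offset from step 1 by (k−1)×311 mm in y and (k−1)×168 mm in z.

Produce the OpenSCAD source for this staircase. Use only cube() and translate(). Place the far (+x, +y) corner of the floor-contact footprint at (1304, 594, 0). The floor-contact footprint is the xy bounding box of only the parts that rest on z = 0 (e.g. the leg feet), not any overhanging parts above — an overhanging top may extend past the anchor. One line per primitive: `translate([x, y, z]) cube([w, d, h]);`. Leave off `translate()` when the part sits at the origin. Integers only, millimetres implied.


translate([436, 283, 0]) cube([868, 311, 168]);
translate([436, 594, 168]) cube([868, 311, 168]);
translate([436, 905, 336]) cube([868, 311, 168]);
translate([436, 1216, 504]) cube([868, 311, 168]);
translate([436, 1527, 672]) cube([868, 311, 168]);
translate([436, 1838, 840]) cube([868, 311, 168]);
translate([436, 2149, 1008]) cube([868, 311, 168]);
translate([436, 2460, 1176]) cube([868, 311, 168]);
translate([436, 2771, 1344]) cube([868, 311, 168]);


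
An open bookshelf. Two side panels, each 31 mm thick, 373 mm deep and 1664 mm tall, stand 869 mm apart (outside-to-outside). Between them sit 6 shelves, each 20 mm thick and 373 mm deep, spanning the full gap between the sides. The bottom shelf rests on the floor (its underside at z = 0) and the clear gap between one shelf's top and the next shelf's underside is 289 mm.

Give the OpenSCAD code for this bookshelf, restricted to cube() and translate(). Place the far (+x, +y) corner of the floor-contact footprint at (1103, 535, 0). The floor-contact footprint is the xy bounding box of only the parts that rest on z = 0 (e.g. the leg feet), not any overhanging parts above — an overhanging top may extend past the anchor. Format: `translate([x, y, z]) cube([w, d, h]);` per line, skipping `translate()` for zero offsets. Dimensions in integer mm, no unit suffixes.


translate([234, 162, 0]) cube([31, 373, 1664]);
translate([1072, 162, 0]) cube([31, 373, 1664]);
translate([265, 162, 0]) cube([807, 373, 20]);
translate([265, 162, 309]) cube([807, 373, 20]);
translate([265, 162, 618]) cube([807, 373, 20]);
translate([265, 162, 927]) cube([807, 373, 20]);
translate([265, 162, 1236]) cube([807, 373, 20]);
translate([265, 162, 1545]) cube([807, 373, 20]);


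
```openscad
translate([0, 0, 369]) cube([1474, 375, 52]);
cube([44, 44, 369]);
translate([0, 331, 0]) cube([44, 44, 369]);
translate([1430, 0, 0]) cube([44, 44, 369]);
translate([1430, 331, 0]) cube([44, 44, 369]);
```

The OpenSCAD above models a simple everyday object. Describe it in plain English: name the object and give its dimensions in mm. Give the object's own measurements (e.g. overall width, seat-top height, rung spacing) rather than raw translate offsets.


A long wooden bench with a 1474 mm (x) × 375 mm (y) seat, 52 mm thick, its top surface 421 mm above the floor. Four 44 mm square legs at the seat corners, flush with the edges, run from z = 0 to the seat underside.


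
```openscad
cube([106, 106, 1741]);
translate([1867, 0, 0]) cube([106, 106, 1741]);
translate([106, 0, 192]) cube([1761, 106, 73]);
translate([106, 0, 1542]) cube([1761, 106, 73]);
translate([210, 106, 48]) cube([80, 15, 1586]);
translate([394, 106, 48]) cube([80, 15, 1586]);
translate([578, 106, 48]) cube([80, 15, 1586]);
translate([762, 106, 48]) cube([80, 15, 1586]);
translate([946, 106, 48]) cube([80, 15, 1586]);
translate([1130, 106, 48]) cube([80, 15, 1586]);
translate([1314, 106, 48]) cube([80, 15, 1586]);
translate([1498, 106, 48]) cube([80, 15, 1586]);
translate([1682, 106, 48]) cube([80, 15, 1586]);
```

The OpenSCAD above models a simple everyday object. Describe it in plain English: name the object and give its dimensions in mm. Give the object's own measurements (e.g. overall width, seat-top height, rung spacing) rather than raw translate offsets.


A fence section. Two 106×106 mm posts, 1741 mm tall, stand on the floor with a clear span of 1761 mm between their inner faces. Two horizontal rails of 106×73 mm section span the gap between the posts with their undersides at z = 192 mm and z = 1542 mm, flush with the posts' −y face. 9 pickets, each 80 mm wide, 15 mm thick and 1586 mm tall, are fixed to the +y face of the rails with their bottoms at z = 48 mm, spaced across the span with a 104 mm gap after the −x post and between neighbouring pickets, with 105 mm left before the +x post.


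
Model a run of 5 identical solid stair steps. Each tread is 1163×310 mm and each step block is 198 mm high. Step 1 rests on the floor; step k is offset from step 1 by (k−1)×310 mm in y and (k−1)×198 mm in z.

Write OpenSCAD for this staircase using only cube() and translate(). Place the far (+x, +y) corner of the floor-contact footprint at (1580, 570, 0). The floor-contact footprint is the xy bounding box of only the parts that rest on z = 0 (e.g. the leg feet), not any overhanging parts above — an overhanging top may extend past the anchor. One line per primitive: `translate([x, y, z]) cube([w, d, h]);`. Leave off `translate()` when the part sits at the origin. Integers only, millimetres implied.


translate([417, 260, 0]) cube([1163, 310, 198]);
translate([417, 570, 198]) cube([1163, 310, 198]);
translate([417, 880, 396]) cube([1163, 310, 198]);
translate([417, 1190, 594]) cube([1163, 310, 198]);
translate([417, 1500, 792]) cube([1163, 310, 198]);


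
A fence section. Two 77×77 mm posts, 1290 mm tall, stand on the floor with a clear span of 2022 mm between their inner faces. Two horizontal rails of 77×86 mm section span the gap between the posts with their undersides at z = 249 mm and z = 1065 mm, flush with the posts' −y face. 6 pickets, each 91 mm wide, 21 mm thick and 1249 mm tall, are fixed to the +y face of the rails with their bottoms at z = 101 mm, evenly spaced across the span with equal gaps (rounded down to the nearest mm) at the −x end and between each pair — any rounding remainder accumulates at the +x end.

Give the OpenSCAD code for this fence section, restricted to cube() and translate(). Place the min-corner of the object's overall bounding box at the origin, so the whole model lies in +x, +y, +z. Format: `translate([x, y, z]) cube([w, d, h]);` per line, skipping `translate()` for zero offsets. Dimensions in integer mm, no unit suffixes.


cube([77, 77, 1290]);
translate([2099, 0, 0]) cube([77, 77, 1290]);
translate([77, 0, 249]) cube([2022, 77, 86]);
translate([77, 0, 1065]) cube([2022, 77, 86]);
translate([287, 77, 101]) cube([91, 21, 1249]);
translate([588, 77, 101]) cube([91, 21, 1249]);
translate([889, 77, 101]) cube([91, 21, 1249]);
translate([1190, 77, 101]) cube([91, 21, 1249]);
translate([1491, 77, 101]) cube([91, 21, 1249]);
translate([1792, 77, 101]) cube([91, 21, 1249]);


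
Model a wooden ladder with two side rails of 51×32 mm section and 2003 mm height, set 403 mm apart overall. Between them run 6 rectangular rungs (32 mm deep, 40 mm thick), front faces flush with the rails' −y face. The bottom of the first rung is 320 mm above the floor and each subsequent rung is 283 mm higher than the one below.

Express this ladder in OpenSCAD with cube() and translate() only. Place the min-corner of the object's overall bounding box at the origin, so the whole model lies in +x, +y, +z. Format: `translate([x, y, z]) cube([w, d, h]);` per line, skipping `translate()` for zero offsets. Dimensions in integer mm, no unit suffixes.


cube([51, 32, 2003]);
translate([352, 0, 0]) cube([51, 32, 2003]);
translate([51, 0, 320]) cube([301, 32, 40]);
translate([51, 0, 603]) cube([301, 32, 40]);
translate([51, 0, 886]) cube([301, 32, 40]);
translate([51, 0, 1169]) cube([301, 32, 40]);
translate([51, 0, 1452]) cube([301, 32, 40]);
translate([51, 0, 1735]) cube([301, 32, 40]);


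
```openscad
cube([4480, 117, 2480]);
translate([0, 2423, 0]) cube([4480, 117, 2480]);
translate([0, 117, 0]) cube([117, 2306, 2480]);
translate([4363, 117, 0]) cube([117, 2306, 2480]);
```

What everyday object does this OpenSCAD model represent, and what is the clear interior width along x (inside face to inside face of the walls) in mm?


A house (or room) frame. The interior width is 4246 mm.

Four 2480 mm walls enclosing a rectangle with no floor or roof — a room or house frame. Outside width is 4480 mm and wall thickness is 117 mm, so the interior width is 4480 − 2 × 117 = 4246 mm.


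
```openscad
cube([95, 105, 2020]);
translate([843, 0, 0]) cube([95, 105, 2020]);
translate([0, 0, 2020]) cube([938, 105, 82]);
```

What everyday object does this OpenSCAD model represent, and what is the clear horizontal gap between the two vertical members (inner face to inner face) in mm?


A door frame. The clear opening width is 748 mm.

Two 2020 mm tall posts with a header on top — a door frame. The left jamb is 95 mm wide at x = 0; the right jamb starts at x = 843. The clear opening is 843 − 95 = 748 mm.


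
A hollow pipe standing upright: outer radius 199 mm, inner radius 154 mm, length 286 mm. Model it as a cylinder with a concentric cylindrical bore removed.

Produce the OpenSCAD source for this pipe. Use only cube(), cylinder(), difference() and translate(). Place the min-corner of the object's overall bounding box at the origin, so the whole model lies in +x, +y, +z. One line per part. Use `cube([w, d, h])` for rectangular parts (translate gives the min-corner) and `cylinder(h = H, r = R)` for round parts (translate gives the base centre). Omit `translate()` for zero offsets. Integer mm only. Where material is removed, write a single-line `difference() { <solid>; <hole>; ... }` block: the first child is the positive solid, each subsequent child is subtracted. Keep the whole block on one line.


difference() { translate([199, 199, 0]) cylinder(h = 286, r = 199); translate([199, 199, 0]) cylinder(h = 286, r = 154); }


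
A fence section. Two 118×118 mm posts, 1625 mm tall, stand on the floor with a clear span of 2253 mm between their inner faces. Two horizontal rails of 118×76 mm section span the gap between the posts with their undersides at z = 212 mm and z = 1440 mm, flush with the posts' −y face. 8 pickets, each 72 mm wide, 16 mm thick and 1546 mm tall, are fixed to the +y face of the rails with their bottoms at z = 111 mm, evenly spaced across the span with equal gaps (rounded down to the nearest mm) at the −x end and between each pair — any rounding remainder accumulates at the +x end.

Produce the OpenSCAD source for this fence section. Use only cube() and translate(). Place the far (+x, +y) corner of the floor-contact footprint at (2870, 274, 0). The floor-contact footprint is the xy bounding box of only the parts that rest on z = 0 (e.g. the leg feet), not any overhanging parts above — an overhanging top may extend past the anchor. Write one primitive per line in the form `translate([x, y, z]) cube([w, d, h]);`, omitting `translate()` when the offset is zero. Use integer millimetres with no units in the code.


translate([381, 156, 0]) cube([118, 118, 1625]);
translate([2752, 156, 0]) cube([118, 118, 1625]);
translate([499, 156, 212]) cube([2253, 118, 76]);
translate([499, 156, 1440]) cube([2253, 118, 76]);
translate([685, 274, 111]) cube([72, 16, 1546]);
translate([943, 274, 111]) cube([72, 16, 1546]);
translate([1201, 274, 111]) cube([72, 16, 1546]);
translate([1459, 274, 111]) cube([72, 16, 1546]);
translate([1717, 274, 111]) cube([72, 16, 1546]);
translate([1975, 274, 111]) cube([72, 16, 1546]);
translate([2233, 274, 111]) cube([72, 16, 1546]);
translate([2491, 274, 111]) cube([72, 16, 1546]);


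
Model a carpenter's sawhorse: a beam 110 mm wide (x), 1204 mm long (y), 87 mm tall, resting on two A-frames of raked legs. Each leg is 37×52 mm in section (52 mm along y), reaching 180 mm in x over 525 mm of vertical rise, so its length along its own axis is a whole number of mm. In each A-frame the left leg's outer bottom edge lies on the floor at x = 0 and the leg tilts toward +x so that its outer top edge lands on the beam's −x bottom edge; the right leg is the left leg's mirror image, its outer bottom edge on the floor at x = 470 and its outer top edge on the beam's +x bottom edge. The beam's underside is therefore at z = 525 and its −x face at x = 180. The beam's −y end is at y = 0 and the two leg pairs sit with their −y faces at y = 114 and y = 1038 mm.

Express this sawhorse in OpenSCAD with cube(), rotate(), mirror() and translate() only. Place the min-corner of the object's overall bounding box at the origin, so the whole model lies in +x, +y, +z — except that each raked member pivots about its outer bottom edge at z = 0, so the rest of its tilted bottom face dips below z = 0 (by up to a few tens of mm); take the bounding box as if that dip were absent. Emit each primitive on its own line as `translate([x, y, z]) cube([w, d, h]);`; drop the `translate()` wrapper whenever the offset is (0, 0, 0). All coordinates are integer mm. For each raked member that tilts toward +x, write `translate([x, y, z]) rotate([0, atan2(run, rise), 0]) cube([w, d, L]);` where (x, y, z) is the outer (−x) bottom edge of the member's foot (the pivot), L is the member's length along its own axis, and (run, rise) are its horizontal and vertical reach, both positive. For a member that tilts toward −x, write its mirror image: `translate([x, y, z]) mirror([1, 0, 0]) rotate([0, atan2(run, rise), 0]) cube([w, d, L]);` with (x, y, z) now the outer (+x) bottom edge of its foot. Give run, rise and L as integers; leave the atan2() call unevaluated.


translate([180, 0, 525]) cube([110, 1204, 87]);
translate([0, 114, 0]) rotate([0, atan2(180, 525), 0]) cube([37, 52, 555]);
translate([470, 114, 0]) mirror([1, 0, 0]) rotate([0, atan2(180, 525), 0]) cube([37, 52, 555]);
translate([0, 1038, 0]) rotate([0, atan2(180, 525), 0]) cube([37, 52, 555]);
translate([470, 1038, 0]) mirror([1, 0, 0]) rotate([0, atan2(180, 525), 0]) cube([37, 52, 555]);


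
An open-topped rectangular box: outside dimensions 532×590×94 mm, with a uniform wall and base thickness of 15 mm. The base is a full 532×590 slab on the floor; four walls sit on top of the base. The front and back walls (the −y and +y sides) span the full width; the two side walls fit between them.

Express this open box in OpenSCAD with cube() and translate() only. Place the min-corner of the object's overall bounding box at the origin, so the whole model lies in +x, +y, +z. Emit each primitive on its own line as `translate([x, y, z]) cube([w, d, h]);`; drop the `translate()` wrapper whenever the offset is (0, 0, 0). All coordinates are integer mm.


cube([532, 590, 15]);
translate([0, 0, 15]) cube([532, 15, 79]);
translate([0, 575, 15]) cube([532, 15, 79]);
translate([0, 15, 15]) cube([15, 560, 79]);
translate([517, 15, 15]) cube([15, 560, 79]);


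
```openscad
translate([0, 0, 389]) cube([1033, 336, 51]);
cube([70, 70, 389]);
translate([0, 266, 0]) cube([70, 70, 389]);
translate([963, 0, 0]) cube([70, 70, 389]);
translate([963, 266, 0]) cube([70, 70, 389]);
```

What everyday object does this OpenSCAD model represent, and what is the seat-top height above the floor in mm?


A bench. The seat-top height is 440 mm.

A long slab on four corner posts — a bench. The slab sits at z = 389 with thickness 51, so the top is 389 + 51 = 440 mm.
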